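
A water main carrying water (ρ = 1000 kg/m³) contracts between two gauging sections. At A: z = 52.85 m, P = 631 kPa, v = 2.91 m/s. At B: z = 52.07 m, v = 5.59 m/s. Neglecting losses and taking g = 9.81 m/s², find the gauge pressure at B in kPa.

P₂ ≈ 627 kPa

Pressure head at A: ψ₁ = P₁/(ρg) = 631×1000 / (1000 × 9.81) = 64.32 m.
Velocity heads: v₁²/2g = 2.91²/19.62 = 0.432 m; v₂²/2g = 5.59²/19.62 = 1.593 m.
Total head H = z₁ + ψ₁ + v₁²/2g = 52.85 + 64.32 + 0.432 = 117.60 m.
ψ₂ = H − z₂ − v₂²/2g = 117.60 − 52.07 − 1.593 = 63.94 m.
P₂ = ρgψ₂ = 1000 × 9.81 × 63.94 ≈ 627 kPa.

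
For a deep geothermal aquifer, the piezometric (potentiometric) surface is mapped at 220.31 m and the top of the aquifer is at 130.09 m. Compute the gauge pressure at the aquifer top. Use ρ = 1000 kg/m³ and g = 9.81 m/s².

P ≈ 885 kPa

Pressure head at the aquifer top: ψ = h − z = 220.31 − 130.09 = 90.22 m.
P = ρgψ = 1000 × 9.81 × 90.22 = 885058 Pa ≈ 885 kPa.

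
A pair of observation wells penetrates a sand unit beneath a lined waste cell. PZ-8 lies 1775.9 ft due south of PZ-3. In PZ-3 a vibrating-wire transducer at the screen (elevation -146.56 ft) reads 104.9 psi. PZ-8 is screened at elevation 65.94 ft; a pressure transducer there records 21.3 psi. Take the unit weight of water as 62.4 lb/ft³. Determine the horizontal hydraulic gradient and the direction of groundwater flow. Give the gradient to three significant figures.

Pressure head at PZ-3: ψ = 144·P/γ = 144 × 104.9 / 62.4 = 242.08 ft.
Total head at PZ-3: h = z + ψ = -146.56 + 242.08 = 95.52 ft.
Pressure head at PZ-8: ψ = 144·P/γ = 144 × 21.3 / 62.4 = 49.15 ft.
Total head at PZ-8: h = z + ψ = 65.94 + 49.15 = 115.09 ft.
Head difference: h(PZ-3) − h(PZ-8) = 95.52 − 115.09 = -19.57 ft.
Hydraulic gradient: i = |Δh| / L = 19.57 / 1775.9 = 0.0110.
Flow is from higher to lower head: from PZ-8 toward PZ-3, i.e. toward the north.

i ≈ 0.0110; groundwater flows toward the north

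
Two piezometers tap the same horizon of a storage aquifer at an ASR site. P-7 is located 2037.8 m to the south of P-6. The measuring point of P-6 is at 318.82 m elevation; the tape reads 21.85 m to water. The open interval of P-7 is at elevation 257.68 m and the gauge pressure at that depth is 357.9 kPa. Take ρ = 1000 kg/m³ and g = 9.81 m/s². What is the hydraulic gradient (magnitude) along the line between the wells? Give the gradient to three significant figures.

i ≈ 0.00138

Total head at P-6: h = 318.82 − 21.85 = 296.97 m.
Pressure head at P-7: ψ = P/(ρg) = 357.9×1000 / (1000 × 9.81) = 36.48 m.
Total head at P-7: h = z + ψ = 257.68 + 36.48 = 294.16 m.
Head difference: h(P-6) − h(P-7) = 296.97 − 294.16 = 2.81 m.
Hydraulic gradient: i = |Δh| / L = 2.81 / 2037.8 = 0.00138.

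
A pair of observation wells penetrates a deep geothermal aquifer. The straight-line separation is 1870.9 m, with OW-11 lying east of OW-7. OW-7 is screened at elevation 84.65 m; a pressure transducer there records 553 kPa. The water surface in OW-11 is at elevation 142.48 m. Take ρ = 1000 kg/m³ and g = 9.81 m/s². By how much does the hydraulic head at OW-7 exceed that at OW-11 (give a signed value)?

Pressure head at OW-7: ψ = P/(ρg) = 553×1000 / (1000 × 9.81) = 56.37 m.
Total head at OW-7: h = z + ψ = 84.65 + 56.37 = 141.02 m.
Total head at OW-11: h = 142.48 m (water level in the piezometer is the total head).
Head difference: h(OW-7) − h(OW-11) = 141.02 − 142.48 = -1.46 m.

Δh ≈ -1.46 m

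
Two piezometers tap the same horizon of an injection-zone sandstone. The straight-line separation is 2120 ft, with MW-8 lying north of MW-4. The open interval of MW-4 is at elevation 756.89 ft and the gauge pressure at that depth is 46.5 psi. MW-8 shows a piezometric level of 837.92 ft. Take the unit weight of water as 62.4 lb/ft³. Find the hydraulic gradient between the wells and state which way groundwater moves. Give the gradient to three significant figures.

i ≈ 0.0124; groundwater flows toward the north

Pressure head at MW-4: ψ = 144·P/γ = 144 × 46.5 / 62.4 = 107.31 ft.
Total head at MW-4: h = z + ψ = 756.89 + 107.31 = 864.20 ft.
Total head at MW-8: h = 837.92 ft (water level in the piezometer is the total head).
Head difference: h(MW-4) − h(MW-8) = 864.20 − 837.92 = 26.28 ft.
Hydraulic gradient: i = |Δh| / L = 26.28 / 2120 = 0.0124.
Flow is from higher to lower head: from MW-4 toward MW-8, i.e. toward the north.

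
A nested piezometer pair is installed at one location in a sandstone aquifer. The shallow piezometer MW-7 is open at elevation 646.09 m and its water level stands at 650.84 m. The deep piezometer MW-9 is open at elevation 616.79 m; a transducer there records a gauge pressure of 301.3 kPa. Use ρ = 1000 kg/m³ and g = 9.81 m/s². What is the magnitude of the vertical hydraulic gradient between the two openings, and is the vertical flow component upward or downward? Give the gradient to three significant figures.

Total head at MW-7: h = 650.84 m (water level in the standpipe).
Pressure head at MW-9: ψ = P/(ρg) = 301.3×1000 / (1000 × 9.81) = 30.71 m.
Total head at MW-9: h = z + ψ = 616.79 + 30.71 = 647.50 m.
Δh = h(MW-7) − h(MW-9) = 650.84 − 647.50 = 3.34 m.
Vertical separation Δz = 646.09 − 616.79 = 29.30 m.
|i_v| = |Δh| / Δz = 3.34 / 29.30 = 0.114.
Head is higher in the shallow piezometer, so vertical flow is downward (recharge condition).

|i_v| ≈ 0.114; vertical flow is downward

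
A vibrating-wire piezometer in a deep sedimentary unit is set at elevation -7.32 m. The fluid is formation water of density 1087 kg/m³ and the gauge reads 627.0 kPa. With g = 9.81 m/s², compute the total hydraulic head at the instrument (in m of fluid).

h ≈ 51.48 m

ψ = P/(ρg) = 627.0×1000 / (1087 × 9.81) = 58.80 m.
h = z + ψ = -7.32 + 58.80 = 51.48 m.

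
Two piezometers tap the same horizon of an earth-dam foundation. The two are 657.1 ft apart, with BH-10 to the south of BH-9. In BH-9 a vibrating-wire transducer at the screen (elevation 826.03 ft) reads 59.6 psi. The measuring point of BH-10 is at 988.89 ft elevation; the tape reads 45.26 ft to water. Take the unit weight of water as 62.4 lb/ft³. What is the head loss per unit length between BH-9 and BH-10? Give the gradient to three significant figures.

i ≈ 0.0303 ft/ft

Pressure head at BH-9: ψ = 144·P/γ = 144 × 59.6 / 62.4 = 137.54 ft.
Total head at BH-9: h = z + ψ = 826.03 + 137.54 = 963.57 ft.
Total head at BH-10: h = 988.89 − 45.26 = 943.63 ft.
Head difference: h(BH-9) − h(BH-10) = 963.57 − 943.63 = 19.94 ft.
Hydraulic gradient: i = |Δh| / L = 19.94 / 657.1 = 0.0303.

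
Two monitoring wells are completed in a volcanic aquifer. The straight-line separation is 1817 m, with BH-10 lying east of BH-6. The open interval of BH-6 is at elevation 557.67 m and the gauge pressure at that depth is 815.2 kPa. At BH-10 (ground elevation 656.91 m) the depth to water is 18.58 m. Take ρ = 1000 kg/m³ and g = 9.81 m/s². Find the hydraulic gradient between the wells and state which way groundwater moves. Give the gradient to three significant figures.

Pressure head at BH-6: ψ = P/(ρg) = 815.2×1000 / (1000 × 9.81) = 83.10 m.
Total head at BH-6: h = z + ψ = 557.67 + 83.10 = 640.77 m.
Total head at BH-10: h = 656.91 − 18.58 = 638.33 m.
Head difference: h(BH-6) − h(BH-10) = 640.77 − 638.33 = 2.44 m.
Hydraulic gradient: i = |Δh| / L = 2.44 / 1817 = 0.00134.
Flow is from higher to lower head: from BH-6 toward BH-10, i.e. toward the east.

i ≈ 0.00134; groundwater flows toward the east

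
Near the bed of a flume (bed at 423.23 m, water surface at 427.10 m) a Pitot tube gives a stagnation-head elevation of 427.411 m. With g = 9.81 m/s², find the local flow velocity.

v ≈ 2.47 m/s

Near the bed, under hydrostatic conditions, the piezometric head (z + ψ) equals the free-surface elevation, 427.10 m.
Velocity head = total − piezometric = 427.411 − 427.10 = 0.311 m.
v = √(2g·h_v) = √(2 × 9.81 × 0.311) = 2.47 m/s.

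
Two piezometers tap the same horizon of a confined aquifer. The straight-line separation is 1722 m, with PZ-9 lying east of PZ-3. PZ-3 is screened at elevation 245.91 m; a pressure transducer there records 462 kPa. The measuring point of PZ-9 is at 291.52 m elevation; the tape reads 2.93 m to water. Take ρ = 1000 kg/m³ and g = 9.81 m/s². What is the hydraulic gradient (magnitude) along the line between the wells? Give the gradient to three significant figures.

i ≈ 0.00256

Pressure head at PZ-3: ψ = P/(ρg) = 462×1000 / (1000 × 9.81) = 47.09 m.
Total head at PZ-3: h = z + ψ = 245.91 + 47.09 = 293.00 m.
Total head at PZ-9: h = 291.52 − 2.93 = 288.59 m.
Head difference: h(PZ-3) − h(PZ-9) = 293.00 − 288.59 = 4.41 m.
Hydraulic gradient: i = |Δh| / L = 4.41 / 1722 = 0.00256.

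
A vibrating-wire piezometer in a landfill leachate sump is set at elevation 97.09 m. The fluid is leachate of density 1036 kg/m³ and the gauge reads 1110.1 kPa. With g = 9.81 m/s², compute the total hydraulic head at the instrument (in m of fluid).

ψ = P/(ρg) = 1110.1×1000 / (1036 × 9.81) = 109.23 m.
h = z + ψ = 97.09 + 109.23 = 206.32 m.

h ≈ 206.32 m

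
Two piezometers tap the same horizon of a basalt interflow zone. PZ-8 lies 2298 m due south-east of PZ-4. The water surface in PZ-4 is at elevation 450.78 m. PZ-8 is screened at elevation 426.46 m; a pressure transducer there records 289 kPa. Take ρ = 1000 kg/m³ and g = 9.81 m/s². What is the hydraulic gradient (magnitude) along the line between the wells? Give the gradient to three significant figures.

i ≈ 0.00224

Total head at PZ-4: h = 450.78 m (water level in the piezometer is the total head).
Pressure head at PZ-8: ψ = P/(ρg) = 289×1000 / (1000 × 9.81) = 29.46 m.
Total head at PZ-8: h = z + ψ = 426.46 + 29.46 = 455.92 m.
Head difference: h(PZ-4) − h(PZ-8) = 450.78 − 455.92 = -5.14 m.
Hydraulic gradient: i = |Δh| / L = 5.14 / 2298 = 0.00224.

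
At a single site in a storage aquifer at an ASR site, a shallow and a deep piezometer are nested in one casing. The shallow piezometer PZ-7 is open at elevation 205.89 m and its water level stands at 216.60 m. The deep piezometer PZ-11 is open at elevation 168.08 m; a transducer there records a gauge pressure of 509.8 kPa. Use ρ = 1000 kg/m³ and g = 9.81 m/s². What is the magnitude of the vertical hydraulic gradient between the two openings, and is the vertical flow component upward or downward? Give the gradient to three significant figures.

Total head at PZ-7: h = 216.60 m (water level in the standpipe).
Pressure head at PZ-11: ψ = P/(ρg) = 509.8×1000 / (1000 × 9.81) = 51.97 m.
Total head at PZ-11: h = z + ψ = 168.08 + 51.97 = 220.05 m.
Δh = h(PZ-7) − h(PZ-11) = 216.60 − 220.05 = -3.45 m.
Vertical separation Δz = 205.89 − 168.08 = 37.81 m.
|i_v| = |Δh| / Δz = 3.45 / 37.81 = 0.0912.
Head is higher in the deep piezometer, so vertical flow is upward (discharge condition).

|i_v| ≈ 0.0912; vertical flow is upward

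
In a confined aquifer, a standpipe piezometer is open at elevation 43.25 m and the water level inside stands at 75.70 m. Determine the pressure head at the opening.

Total head h = 75.70 m (the water-surface elevation in the piezometer).
Pressure head ψ = h − z = 75.70 − 43.25 = 32.45 m.

ψ ≈ 32.45 m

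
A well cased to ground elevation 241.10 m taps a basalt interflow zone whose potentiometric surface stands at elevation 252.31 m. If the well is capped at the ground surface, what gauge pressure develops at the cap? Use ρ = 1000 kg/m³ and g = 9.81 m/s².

Head above the cap: Δh = 252.31 − 241.10 = 11.21 m.
P = ρgΔh = 1000 × 9.81 × 11.21 = 109970 Pa ≈ 110 kPa.

P ≈ 110 kPa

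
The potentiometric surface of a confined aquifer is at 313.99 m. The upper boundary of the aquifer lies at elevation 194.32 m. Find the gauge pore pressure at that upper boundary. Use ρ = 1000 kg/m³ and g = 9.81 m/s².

P ≈ 1170 kPa

Pressure head at the aquifer top: ψ = h − z = 313.99 − 194.32 = 119.67 m.
P = ρgψ = 1000 × 9.81 × 119.67 = 1173963 Pa ≈ 1170 kPa.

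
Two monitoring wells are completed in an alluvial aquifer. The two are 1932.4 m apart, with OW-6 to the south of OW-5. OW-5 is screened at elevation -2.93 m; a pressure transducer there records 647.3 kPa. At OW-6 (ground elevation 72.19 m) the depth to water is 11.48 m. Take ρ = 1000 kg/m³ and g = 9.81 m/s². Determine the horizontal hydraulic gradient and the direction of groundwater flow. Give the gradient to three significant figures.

i ≈ 0.00121; groundwater flows toward the south

Pressure head at OW-5: ψ = P/(ρg) = 647.3×1000 / (1000 × 9.81) = 65.98 m.
Total head at OW-5: h = z + ψ = -2.93 + 65.98 = 63.05 m.
Total head at OW-6: h = 72.19 − 11.48 = 60.71 m.
Head difference: h(OW-5) − h(OW-6) = 63.05 − 60.71 = 2.34 m.
Hydraulic gradient: i = |Δh| / L = 2.34 / 1932.4 = 0.00121.
Flow is from higher to lower head: from OW-5 toward OW-6, i.e. toward the south.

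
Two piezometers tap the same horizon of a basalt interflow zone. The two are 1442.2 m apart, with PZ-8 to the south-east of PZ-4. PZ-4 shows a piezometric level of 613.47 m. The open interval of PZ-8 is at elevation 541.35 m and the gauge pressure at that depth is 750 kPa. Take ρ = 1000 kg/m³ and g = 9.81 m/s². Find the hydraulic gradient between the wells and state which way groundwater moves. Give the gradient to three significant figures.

i ≈ 0.00300; groundwater flows toward the north-west

Total head at PZ-4: h = 613.47 m (water level in the piezometer is the total head).
Pressure head at PZ-8: ψ = P/(ρg) = 750×1000 / (1000 × 9.81) = 76.45 m.
Total head at PZ-8: h = z + ψ = 541.35 + 76.45 = 617.80 m.
Head difference: h(PZ-4) − h(PZ-8) = 613.47 − 617.80 = -4.33 m.
Hydraulic gradient: i = |Δh| / L = 4.33 / 1442.2 = 0.00300.
Flow is from higher to lower head: from PZ-8 toward PZ-4, i.e. toward the north-west.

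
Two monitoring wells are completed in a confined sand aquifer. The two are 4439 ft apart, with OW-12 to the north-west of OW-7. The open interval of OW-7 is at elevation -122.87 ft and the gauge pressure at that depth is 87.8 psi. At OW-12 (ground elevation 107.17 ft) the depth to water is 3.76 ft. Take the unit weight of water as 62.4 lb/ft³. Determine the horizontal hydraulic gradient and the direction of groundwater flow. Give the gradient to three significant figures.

Pressure head at OW-7: ψ = 144·P/γ = 144 × 87.8 / 62.4 = 202.62 ft.
Total head at OW-7: h = z + ψ = -122.87 + 202.62 = 79.75 ft.
Total head at OW-12: h = 107.17 − 3.76 = 103.41 ft.
Head difference: h(OW-7) − h(OW-12) = 79.75 − 103.41 = -23.66 ft.
Hydraulic gradient: i = |Δh| / L = 23.66 / 4439 = 0.00533.
Flow is from higher to lower head: from OW-12 toward OW-7, i.e. toward the south-east.

i ≈ 0.00533; groundwater flows toward the south-east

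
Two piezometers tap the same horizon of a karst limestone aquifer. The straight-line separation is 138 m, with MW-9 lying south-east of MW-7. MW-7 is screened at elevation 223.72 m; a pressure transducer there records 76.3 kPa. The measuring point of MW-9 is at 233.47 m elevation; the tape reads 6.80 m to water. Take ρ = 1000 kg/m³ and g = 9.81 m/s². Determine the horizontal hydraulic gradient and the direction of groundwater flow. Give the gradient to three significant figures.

Pressure head at MW-7: ψ = P/(ρg) = 76.3×1000 / (1000 × 9.81) = 7.78 m.
Total head at MW-7: h = z + ψ = 223.72 + 7.78 = 231.50 m.
Total head at MW-9: h = 233.47 − 6.80 = 226.67 m.
Head difference: h(MW-7) − h(MW-9) = 231.50 − 226.67 = 4.83 m.
Hydraulic gradient: i = |Δh| / L = 4.83 / 138 = 0.0350.
Flow is from higher to lower head: from MW-7 toward MW-9, i.e. toward the south-east.

i ≈ 0.0350; groundwater flows toward the south-east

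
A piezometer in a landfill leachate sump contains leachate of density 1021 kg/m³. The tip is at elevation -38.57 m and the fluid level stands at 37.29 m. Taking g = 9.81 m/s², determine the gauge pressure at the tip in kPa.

P ≈ 760 kPa

Pressure head ψ = h − z = 37.29 − (-38.57) = 75.86 m.
P = ρgψ = 1021 × 9.81 × 75.86 = 759815 Pa ≈ 760 kPa.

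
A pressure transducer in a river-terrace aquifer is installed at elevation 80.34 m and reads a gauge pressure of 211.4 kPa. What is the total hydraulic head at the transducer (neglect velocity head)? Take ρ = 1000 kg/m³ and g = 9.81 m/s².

h ≈ 101.89 m

ψ = P/(ρg) = 211.4×1000 / (1000 × 9.81) = 21.55 m.
h = z + ψ = 80.34 + 21.55 = 101.89 m.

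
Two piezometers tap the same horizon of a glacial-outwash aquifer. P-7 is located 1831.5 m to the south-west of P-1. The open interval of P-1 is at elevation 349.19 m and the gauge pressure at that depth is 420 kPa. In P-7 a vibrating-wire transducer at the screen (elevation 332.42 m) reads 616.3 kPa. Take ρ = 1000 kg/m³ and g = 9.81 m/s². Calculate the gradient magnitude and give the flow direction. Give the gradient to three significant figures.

Pressure head at P-1: ψ = P/(ρg) = 420×1000 / (1000 × 9.81) = 42.81 m.
Total head at P-1: h = z + ψ = 349.19 + 42.81 = 392.00 m.
Pressure head at P-7: ψ = P/(ρg) = 616.3×1000 / (1000 × 9.81) = 62.82 m.
Total head at P-7: h = z + ψ = 332.42 + 62.82 = 395.24 m.
Head difference: h(P-1) − h(P-7) = 392.00 − 395.24 = -3.24 m.
Hydraulic gradient: i = |Δh| / L = 3.24 / 1831.5 = 0.00177.
Flow is from higher to lower head: from P-7 toward P-1, i.e. toward the north-east.

i ≈ 0.00177; groundwater flows toward the north-east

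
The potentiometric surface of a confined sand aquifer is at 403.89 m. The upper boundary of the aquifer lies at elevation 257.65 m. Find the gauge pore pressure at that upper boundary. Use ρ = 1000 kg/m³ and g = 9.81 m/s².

P ≈ 1430 kPa

Pressure head at the aquifer top: ψ = h − z = 403.89 − 257.65 = 146.24 m.
P = ρgψ = 1000 × 9.81 × 146.24 = 1434614 Pa ≈ 1430 kPa.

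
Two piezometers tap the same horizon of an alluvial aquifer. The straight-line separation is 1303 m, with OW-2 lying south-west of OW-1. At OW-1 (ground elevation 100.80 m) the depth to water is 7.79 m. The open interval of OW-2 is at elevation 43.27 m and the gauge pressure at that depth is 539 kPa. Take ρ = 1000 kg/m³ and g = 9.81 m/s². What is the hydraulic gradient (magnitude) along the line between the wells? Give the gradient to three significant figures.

Total head at OW-1: h = 100.80 − 7.79 = 93.01 m.
Pressure head at OW-2: ψ = P/(ρg) = 539×1000 / (1000 × 9.81) = 54.94 m.
Total head at OW-2: h = z + ψ = 43.27 + 54.94 = 98.21 m.
Head difference: h(OW-1) − h(OW-2) = 93.01 − 98.21 = -5.20 m.
Hydraulic gradient: i = |Δh| / L = 5.20 / 1303 = 0.00399.

i ≈ 0.00399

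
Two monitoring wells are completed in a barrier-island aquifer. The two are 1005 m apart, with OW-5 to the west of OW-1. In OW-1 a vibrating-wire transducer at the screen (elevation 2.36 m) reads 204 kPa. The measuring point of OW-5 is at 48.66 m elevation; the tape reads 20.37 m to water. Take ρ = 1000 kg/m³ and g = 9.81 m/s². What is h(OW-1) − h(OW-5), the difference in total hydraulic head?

Pressure head at OW-1: ψ = P/(ρg) = 204×1000 / (1000 × 9.81) = 20.80 m.
Total head at OW-1: h = z + ψ = 2.36 + 20.80 = 23.16 m.
Total head at OW-5: h = 48.66 − 20.37 = 28.29 m.
Head difference: h(OW-1) − h(OW-5) = 23.16 − 28.29 = -5.13 m.

Δh ≈ -5.13 m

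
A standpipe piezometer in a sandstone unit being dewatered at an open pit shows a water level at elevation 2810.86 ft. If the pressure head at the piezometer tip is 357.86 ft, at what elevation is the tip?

z ≈ 2453.00 ft

z = h − ψ = 2810.86 − 357.86 = 2453.00 ft.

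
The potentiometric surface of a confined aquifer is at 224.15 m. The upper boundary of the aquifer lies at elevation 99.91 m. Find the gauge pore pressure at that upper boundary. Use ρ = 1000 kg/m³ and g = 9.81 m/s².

Pressure head at the aquifer top: ψ = h − z = 224.15 − 99.91 = 124.24 m.
P = ρgψ = 1000 × 9.81 × 124.24 = 1218794 Pa ≈ 1220 kPa.

P ≈ 1220 kPa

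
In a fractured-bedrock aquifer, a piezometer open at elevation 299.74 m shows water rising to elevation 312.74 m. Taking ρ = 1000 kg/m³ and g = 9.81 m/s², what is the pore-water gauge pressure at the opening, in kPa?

Pressure head ψ = h − z = 312.74 − 299.74 = 13.00 m.
P = ρgψ = 1000 × 9.81 × 13.00 = 127530 Pa ≈ 128 kPa.

P ≈ 128 kPa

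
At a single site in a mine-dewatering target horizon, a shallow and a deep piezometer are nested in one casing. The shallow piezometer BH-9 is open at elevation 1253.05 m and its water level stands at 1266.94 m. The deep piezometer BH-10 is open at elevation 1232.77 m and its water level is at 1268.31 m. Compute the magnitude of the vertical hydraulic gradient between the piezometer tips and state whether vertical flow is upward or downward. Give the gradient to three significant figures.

|i_v| ≈ 0.0676; vertical flow is upward

Total head at BH-9: h = 1266.94 m (water level in the standpipe).
Total head at BH-10: h = 1268.31 m.
Δh = h(BH-9) − h(BH-10) = 1266.94 − 1268.31 = -1.37 m.
Vertical separation Δz = 1253.05 − 1232.77 = 20.28 m.
|i_v| = |Δh| / Δz = 1.37 / 20.28 = 0.0676.
Head is higher in the deep piezometer, so vertical flow is upward (discharge condition).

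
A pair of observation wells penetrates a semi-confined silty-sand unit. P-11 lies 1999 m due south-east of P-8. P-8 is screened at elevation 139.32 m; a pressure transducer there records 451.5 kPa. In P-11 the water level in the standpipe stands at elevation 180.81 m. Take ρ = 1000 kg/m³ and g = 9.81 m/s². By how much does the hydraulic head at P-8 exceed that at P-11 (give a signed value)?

Pressure head at P-8: ψ = P/(ρg) = 451.5×1000 / (1000 × 9.81) = 46.02 m.
Total head at P-8: h = z + ψ = 139.32 + 46.02 = 185.34 m.
Total head at P-11: h = 180.81 m (water level in the piezometer is the total head).
Head difference: h(P-8) − h(P-11) = 185.34 − 180.81 = 4.53 m.

Δh ≈ 4.53 m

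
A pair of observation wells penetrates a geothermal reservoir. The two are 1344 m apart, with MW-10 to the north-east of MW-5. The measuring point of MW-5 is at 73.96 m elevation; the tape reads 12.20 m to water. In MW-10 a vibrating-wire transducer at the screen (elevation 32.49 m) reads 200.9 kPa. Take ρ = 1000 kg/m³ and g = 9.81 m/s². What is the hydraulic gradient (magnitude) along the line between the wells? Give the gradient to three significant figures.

i ≈ 0.00654

Total head at MW-5: h = 73.96 − 12.20 = 61.76 m.
Pressure head at MW-10: ψ = P/(ρg) = 200.9×1000 / (1000 × 9.81) = 20.48 m.
Total head at MW-10: h = z + ψ = 32.49 + 20.48 = 52.97 m.
Head difference: h(MW-5) − h(MW-10) = 61.76 − 52.97 = 8.79 m.
Hydraulic gradient: i = |Δh| / L = 8.79 / 1344 = 0.00654.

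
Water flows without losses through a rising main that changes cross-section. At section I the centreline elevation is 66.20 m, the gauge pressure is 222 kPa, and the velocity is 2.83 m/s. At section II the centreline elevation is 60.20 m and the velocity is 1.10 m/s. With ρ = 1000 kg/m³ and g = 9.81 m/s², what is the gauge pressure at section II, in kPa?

Pressure head at I: ψ₁ = P₁/(ρg) = 222×1000 / (1000 × 9.81) = 22.63 m.
Velocity heads: v₁²/2g = 2.83²/19.62 = 0.408 m; v₂²/2g = 1.10²/19.62 = 0.062 m.
Total head H = z₁ + ψ₁ + v₁²/2g = 66.20 + 22.63 + 0.408 = 89.24 m.
ψ₂ = H − z₂ − v₂²/2g = 89.24 − 60.20 − 0.062 = 28.98 m.
P₂ = ρgψ₂ = 1000 × 9.81 × 28.98 ≈ 284 kPa.

P₂ ≈ 284 kPa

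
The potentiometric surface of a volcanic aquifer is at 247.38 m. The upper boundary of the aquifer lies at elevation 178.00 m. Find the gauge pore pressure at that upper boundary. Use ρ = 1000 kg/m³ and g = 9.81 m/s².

P ≈ 681 kPa

Pressure head at the aquifer top: ψ = h − z = 247.38 − 178.00 = 69.38 m.
P = ρgψ = 1000 × 9.81 × 69.38 = 680618 Pa ≈ 681 kPa.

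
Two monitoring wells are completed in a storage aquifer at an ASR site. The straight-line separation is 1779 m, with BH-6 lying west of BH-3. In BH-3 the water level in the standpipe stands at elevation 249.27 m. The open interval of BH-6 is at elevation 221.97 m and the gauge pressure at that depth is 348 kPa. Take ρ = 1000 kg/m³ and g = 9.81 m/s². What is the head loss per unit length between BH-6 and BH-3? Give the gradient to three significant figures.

Total head at BH-3: h = 249.27 m (water level in the piezometer is the total head).
Pressure head at BH-6: ψ = P/(ρg) = 348×1000 / (1000 × 9.81) = 35.47 m.
Total head at BH-6: h = z + ψ = 221.97 + 35.47 = 257.44 m.
Head difference: h(BH-3) − h(BH-6) = 249.27 − 257.44 = -8.17 m.
Hydraulic gradient: i = |Δh| / L = 8.17 / 1779 = 0.00459.

i ≈ 0.00459 m/m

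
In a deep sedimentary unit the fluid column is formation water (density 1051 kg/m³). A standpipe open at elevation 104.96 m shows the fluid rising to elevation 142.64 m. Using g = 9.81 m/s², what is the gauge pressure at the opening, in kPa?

Pressure head ψ = h − z = 142.64 − 104.96 = 37.68 m.
P = ρgψ = 1051 × 9.81 × 37.68 = 388492 Pa ≈ 388 kPa.

P ≈ 388 kPa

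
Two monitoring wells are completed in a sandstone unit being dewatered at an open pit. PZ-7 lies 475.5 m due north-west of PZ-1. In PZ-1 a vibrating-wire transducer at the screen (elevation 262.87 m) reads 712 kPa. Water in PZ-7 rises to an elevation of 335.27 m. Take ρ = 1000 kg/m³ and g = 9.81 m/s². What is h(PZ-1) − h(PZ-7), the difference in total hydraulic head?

Δh ≈ 0.18 m

Pressure head at PZ-1: ψ = P/(ρg) = 712×1000 / (1000 × 9.81) = 72.58 m.
Total head at PZ-1: h = z + ψ = 262.87 + 72.58 = 335.45 m.
Total head at PZ-7: h = 335.27 m (water level in the piezometer is the total head).
Head difference: h(PZ-1) − h(PZ-7) = 335.45 − 335.27 = 0.18 m.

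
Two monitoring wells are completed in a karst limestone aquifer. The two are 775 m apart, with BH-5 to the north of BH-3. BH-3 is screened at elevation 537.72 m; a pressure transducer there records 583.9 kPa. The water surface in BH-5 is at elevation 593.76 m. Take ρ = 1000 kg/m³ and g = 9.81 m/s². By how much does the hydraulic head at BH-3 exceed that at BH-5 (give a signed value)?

Δh ≈ 3.48 m

Pressure head at BH-3: ψ = P/(ρg) = 583.9×1000 / (1000 × 9.81) = 59.52 m.
Total head at BH-3: h = z + ψ = 537.72 + 59.52 = 597.24 m.
Total head at BH-5: h = 593.76 m (water level in the piezometer is the total head).
Head difference: h(BH-3) − h(BH-5) = 597.24 − 593.76 = 3.48 m.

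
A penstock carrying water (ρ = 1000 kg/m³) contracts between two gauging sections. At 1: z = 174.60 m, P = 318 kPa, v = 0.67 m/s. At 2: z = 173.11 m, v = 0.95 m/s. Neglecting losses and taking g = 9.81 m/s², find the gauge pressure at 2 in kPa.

P₂ ≈ 332 kPa

Pressure head at 1: ψ₁ = P₁/(ρg) = 318×1000 / (1000 × 9.81) = 32.42 m.
Velocity heads: v₁²/2g = 0.67²/19.62 = 0.023 m; v₂²/2g = 0.95²/19.62 = 0.046 m.
Total head H = z₁ + ψ₁ + v₁²/2g = 174.60 + 32.42 + 0.023 = 207.04 m.
ψ₂ = H − z₂ − v₂²/2g = 207.04 − 173.11 − 0.046 = 33.88 m.
P₂ = ρgψ₂ = 1000 × 9.81 × 33.88 ≈ 332 kPa.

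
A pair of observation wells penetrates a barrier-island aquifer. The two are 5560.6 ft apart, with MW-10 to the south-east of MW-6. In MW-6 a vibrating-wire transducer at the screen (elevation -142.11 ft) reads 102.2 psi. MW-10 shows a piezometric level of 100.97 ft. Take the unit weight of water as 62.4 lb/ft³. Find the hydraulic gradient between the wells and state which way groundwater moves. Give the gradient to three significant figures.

i ≈ 0.00130; groundwater flows toward the north-west

Pressure head at MW-6: ψ = 144·P/γ = 144 × 102.2 / 62.4 = 235.85 ft.
Total head at MW-6: h = z + ψ = -142.11 + 235.85 = 93.74 ft.
Total head at MW-10: h = 100.97 ft (water level in the piezometer is the total head).
Head difference: h(MW-6) − h(MW-10) = 93.74 − 100.97 = -7.23 ft.
Hydraulic gradient: i = |Δh| / L = 7.23 / 5560.6 = 0.00130.
Flow is from higher to lower head: from MW-10 toward MW-6, i.e. toward the north-west.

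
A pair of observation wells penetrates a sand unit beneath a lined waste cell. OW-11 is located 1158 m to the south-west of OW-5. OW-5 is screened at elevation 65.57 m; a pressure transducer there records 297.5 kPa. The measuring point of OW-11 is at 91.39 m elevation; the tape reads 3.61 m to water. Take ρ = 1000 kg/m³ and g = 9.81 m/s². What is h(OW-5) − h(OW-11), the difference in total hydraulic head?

Δh ≈ 8.12 m

Pressure head at OW-5: ψ = P/(ρg) = 297.5×1000 / (1000 × 9.81) = 30.33 m.
Total head at OW-5: h = z + ψ = 65.57 + 30.33 = 95.90 m.
Total head at OW-11: h = 91.39 − 3.61 = 87.78 m.
Head difference: h(OW-5) − h(OW-11) = 95.90 − 87.78 = 8.12 m.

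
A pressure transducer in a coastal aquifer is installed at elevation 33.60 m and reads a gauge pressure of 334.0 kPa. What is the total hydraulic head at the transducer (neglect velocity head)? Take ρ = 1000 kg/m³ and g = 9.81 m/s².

ψ = P/(ρg) = 334.0×1000 / (1000 × 9.81) = 34.05 m.
h = z + ψ = 33.60 + 34.05 = 67.65 m.

h ≈ 67.65 m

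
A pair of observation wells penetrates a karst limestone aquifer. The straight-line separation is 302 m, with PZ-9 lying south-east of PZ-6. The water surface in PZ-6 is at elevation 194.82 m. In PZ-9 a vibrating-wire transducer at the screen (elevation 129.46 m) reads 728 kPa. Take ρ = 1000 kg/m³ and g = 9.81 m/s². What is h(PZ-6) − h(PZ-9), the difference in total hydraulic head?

Total head at PZ-6: h = 194.82 m (water level in the piezometer is the total head).
Pressure head at PZ-9: ψ = P/(ρg) = 728×1000 / (1000 × 9.81) = 74.21 m.
Total head at PZ-9: h = z + ψ = 129.46 + 74.21 = 203.67 m.
Head difference: h(PZ-6) − h(PZ-9) = 194.82 − 203.67 = -8.85 m.

Δh ≈ -8.85 m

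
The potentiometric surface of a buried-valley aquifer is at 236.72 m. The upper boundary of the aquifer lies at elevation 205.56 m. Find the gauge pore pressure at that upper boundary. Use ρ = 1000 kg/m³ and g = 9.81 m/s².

P ≈ 306 kPa

Pressure head at the aquifer top: ψ = h − z = 236.72 − 205.56 = 31.16 m.
P = ρgψ = 1000 × 9.81 × 31.16 = 305680 Pa ≈ 306 kPa.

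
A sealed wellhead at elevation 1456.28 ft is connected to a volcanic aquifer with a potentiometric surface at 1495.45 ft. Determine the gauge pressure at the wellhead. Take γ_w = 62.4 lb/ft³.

Head above the cap: Δh = 1495.45 − 1456.28 = 39.17 ft.
P = γΔh/144 = 62.4 × 39.17 / 144 = 17.0 psi.

P ≈ 17.0 psi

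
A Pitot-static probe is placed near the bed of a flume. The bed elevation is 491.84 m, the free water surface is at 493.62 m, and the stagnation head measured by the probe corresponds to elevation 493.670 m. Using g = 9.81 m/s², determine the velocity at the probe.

Near the bed, under hydrostatic conditions, the piezometric head (z + ψ) equals the free-surface elevation, 493.62 m.
Velocity head = total − piezometric = 493.670 − 493.62 = 0.050 m.
v = √(2g·h_v) = √(2 × 9.81 × 0.050) = 0.990 m/s.

v ≈ 0.990 m/s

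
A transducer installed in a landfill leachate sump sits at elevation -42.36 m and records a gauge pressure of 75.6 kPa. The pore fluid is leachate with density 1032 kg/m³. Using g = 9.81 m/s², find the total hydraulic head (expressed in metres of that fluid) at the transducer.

ψ = P/(ρg) = 75.6×1000 / (1032 × 9.81) = 7.47 m.
h = z + ψ = -42.36 + 7.47 = -34.89 m.

h ≈ -34.89 m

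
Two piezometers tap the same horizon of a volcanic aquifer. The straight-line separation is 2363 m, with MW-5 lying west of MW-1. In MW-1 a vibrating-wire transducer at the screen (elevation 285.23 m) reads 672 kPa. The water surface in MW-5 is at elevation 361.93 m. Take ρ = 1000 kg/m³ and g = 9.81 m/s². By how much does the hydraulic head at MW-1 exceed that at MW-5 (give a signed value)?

Pressure head at MW-1: ψ = P/(ρg) = 672×1000 / (1000 × 9.81) = 68.50 m.
Total head at MW-1: h = z + ψ = 285.23 + 68.50 = 353.73 m.
Total head at MW-5: h = 361.93 m (water level in the piezometer is the total head).
Head difference: h(MW-1) − h(MW-5) = 353.73 − 361.93 = -8.20 m.

Δh ≈ -8.20 m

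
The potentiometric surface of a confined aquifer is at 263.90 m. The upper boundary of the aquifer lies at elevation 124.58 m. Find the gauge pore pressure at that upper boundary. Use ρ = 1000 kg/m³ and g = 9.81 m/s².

Pressure head at the aquifer top: ψ = h − z = 263.90 − 124.58 = 139.32 m.
P = ρgψ = 1000 × 9.81 × 139.32 = 1366729 Pa ≈ 1370 kPa.

P ≈ 1370 kPa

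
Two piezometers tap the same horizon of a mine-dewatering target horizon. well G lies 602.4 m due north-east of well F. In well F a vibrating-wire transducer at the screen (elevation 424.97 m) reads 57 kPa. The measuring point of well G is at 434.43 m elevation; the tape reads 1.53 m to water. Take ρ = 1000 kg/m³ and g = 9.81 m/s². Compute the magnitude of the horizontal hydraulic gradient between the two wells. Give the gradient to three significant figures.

Pressure head at well F: ψ = P/(ρg) = 57×1000 / (1000 × 9.81) = 5.81 m.
Total head at well F: h = z + ψ = 424.97 + 5.81 = 430.78 m.
Total head at well G: h = 434.43 − 1.53 = 432.90 m.
Head difference: h(well F) − h(well G) = 430.78 − 432.90 = -2.12 m.
Hydraulic gradient: i = |Δh| / L = 2.12 / 602.4 = 0.00352.

i ≈ 0.00352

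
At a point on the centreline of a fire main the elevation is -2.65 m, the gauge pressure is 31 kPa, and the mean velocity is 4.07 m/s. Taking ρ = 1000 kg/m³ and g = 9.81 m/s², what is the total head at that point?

h ≈ 1.35 m

Pressure head ψ = P/(ρg) = 31×1000 / (1000 × 9.81) = 3.16 m.
Velocity head = v²/(2g) = 4.07² / (2 × 9.81) = 0.844 m.
h = z + ψ + v²/(2g) = -2.65 + 3.16 + 0.844 = 1.35 m.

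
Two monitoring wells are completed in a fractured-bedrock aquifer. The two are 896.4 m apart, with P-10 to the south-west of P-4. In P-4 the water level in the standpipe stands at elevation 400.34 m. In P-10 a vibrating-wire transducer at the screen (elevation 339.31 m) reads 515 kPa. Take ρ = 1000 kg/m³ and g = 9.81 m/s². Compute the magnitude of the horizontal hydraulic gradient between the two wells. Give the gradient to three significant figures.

i ≈ 0.00952

Total head at P-4: h = 400.34 m (water level in the piezometer is the total head).
Pressure head at P-10: ψ = P/(ρg) = 515×1000 / (1000 × 9.81) = 52.50 m.
Total head at P-10: h = z + ψ = 339.31 + 52.50 = 391.81 m.
Head difference: h(P-4) − h(P-10) = 400.34 − 391.81 = 8.53 m.
Hydraulic gradient: i = |Δh| / L = 8.53 / 896.4 = 0.00952.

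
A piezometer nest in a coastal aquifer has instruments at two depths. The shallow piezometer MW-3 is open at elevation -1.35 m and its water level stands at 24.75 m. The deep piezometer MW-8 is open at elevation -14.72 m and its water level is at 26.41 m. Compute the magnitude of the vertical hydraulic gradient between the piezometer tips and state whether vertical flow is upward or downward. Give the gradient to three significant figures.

Total head at MW-3: h = 24.75 m (water level in the standpipe).
Total head at MW-8: h = 26.41 m.
Δh = h(MW-3) − h(MW-8) = 24.75 − 26.41 = -1.66 m.
Vertical separation Δz = -1.35 − (-14.72) = 13.37 m.
|i_v| = |Δh| / Δz = 1.66 / 13.37 = 0.124.
Head is higher in the deep piezometer, so vertical flow is upward (discharge condition).

|i_v| ≈ 0.124; vertical flow is upward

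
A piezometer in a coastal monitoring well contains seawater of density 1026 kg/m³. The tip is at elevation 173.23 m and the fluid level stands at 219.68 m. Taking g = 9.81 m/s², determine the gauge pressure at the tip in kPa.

Pressure head ψ = h − z = 219.68 − 173.23 = 46.45 m.
P = ρgψ = 1026 × 9.81 × 46.45 = 467522 Pa ≈ 468 kPa.

P ≈ 468 kPa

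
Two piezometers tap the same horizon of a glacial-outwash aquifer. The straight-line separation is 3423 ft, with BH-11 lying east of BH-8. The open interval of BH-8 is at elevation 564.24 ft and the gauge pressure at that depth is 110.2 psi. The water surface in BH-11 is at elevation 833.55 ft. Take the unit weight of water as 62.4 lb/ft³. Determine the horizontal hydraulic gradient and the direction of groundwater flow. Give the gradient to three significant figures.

i ≈ 0.00438; groundwater flows toward the west

Pressure head at BH-8: ψ = 144·P/γ = 144 × 110.2 / 62.4 = 254.31 ft.
Total head at BH-8: h = z + ψ = 564.24 + 254.31 = 818.55 ft.
Total head at BH-11: h = 833.55 ft (water level in the piezometer is the total head).
Head difference: h(BH-8) − h(BH-11) = 818.55 − 833.55 = -15.00 ft.
Hydraulic gradient: i = |Δh| / L = 15.00 / 3423 = 0.00438.
Flow is from higher to lower head: from BH-11 toward BH-8, i.e. toward the west.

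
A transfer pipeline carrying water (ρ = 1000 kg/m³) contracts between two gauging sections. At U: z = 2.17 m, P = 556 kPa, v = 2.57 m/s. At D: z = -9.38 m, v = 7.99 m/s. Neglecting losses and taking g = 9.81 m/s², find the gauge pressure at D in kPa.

P₂ ≈ 641 kPa

Pressure head at U: ψ₁ = P₁/(ρg) = 556×1000 / (1000 × 9.81) = 56.68 m.
Velocity heads: v₁²/2g = 2.57²/19.62 = 0.337 m; v₂²/2g = 7.99²/19.62 = 3.254 m.
Total head H = z₁ + ψ₁ + v₁²/2g = 2.17 + 56.68 + 0.337 = 59.19 m.
ψ₂ = H − z₂ − v₂²/2g = 59.19 − (-9.38) − 3.254 = 65.32 m.
P₂ = ρgψ₂ = 1000 × 9.81 × 65.32 ≈ 641 kPa.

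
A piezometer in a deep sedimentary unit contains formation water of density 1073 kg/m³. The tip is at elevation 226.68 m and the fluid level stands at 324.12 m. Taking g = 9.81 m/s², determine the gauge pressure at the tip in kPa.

P ≈ 1030 kPa

Pressure head ψ = h − z = 324.12 − 226.68 = 97.44 m.
P = ρgψ = 1073 × 9.81 × 97.44 = 1025666 Pa ≈ 1030 kPa.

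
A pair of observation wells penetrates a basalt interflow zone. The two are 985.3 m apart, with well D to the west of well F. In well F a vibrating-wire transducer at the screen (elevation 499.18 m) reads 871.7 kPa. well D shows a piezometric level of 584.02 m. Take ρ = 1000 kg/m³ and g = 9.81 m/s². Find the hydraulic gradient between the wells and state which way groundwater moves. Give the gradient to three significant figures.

i ≈ 0.00408; groundwater flows toward the west

Pressure head at well F: ψ = P/(ρg) = 871.7×1000 / (1000 × 9.81) = 88.86 m.
Total head at well F: h = z + ψ = 499.18 + 88.86 = 588.04 m.
Total head at well D: h = 584.02 m (water level in the piezometer is the total head).
Head difference: h(well F) − h(well D) = 588.04 − 584.02 = 4.02 m.
Hydraulic gradient: i = |Δh| / L = 4.02 / 985.3 = 0.00408.
Flow is from higher to lower head: from well F toward well D, i.e. toward the west.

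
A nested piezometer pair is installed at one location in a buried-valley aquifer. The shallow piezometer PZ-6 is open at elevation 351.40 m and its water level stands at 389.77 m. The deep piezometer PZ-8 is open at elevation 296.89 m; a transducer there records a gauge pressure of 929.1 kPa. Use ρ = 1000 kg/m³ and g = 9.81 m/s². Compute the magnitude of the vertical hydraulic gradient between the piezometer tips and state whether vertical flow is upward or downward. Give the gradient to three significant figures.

Total head at PZ-6: h = 389.77 m (water level in the standpipe).
Pressure head at PZ-8: ψ = P/(ρg) = 929.1×1000 / (1000 × 9.81) = 94.71 m.
Total head at PZ-8: h = z + ψ = 296.89 + 94.71 = 391.60 m.
Δh = h(PZ-6) − h(PZ-8) = 389.77 − 391.60 = -1.83 m.
Vertical separation Δz = 351.40 − 296.89 = 54.51 m.
|i_v| = |Δh| / Δz = 1.83 / 54.51 = 0.0336.
Head is higher in the deep piezometer, so vertical flow is upward (discharge condition).

|i_v| ≈ 0.0336; vertical flow is upward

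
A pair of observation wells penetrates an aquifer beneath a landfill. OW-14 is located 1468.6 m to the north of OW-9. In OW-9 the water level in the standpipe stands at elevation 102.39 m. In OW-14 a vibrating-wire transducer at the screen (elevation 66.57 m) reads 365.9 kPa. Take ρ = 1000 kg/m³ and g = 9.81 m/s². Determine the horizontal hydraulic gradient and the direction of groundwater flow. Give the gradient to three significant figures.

i ≈ 0.00101; groundwater flows toward the south

Total head at OW-9: h = 102.39 m (water level in the piezometer is the total head).
Pressure head at OW-14: ψ = P/(ρg) = 365.9×1000 / (1000 × 9.81) = 37.30 m.
Total head at OW-14: h = z + ψ = 66.57 + 37.30 = 103.87 m.
Head difference: h(OW-9) − h(OW-14) = 102.39 − 103.87 = -1.48 m.
Hydraulic gradient: i = |Δh| / L = 1.48 / 1468.6 = 0.00101.
Flow is from higher to lower head: from OW-14 toward OW-9, i.e. toward the south.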